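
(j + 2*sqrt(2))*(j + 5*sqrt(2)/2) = j^2 + 9*sqrt(2)*j/2 + 10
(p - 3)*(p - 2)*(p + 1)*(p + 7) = p^4 + 3*p^3 - 27*p^2 + 13*p + 42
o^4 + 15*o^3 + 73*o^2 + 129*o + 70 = (o + 1)*(o + 2)*(o + 5)*(o + 7)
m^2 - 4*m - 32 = (m - 8)*(m + 4)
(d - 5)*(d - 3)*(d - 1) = d^3 - 9*d^2 + 23*d - 15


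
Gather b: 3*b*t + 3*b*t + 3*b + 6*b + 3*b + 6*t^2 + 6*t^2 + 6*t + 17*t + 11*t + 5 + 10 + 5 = b*(6*t + 12) + 12*t^2 + 34*t + 20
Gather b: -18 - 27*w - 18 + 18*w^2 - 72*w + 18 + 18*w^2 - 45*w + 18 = 36*w^2 - 144*w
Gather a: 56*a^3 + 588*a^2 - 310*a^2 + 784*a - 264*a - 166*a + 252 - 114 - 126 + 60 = 56*a^3 + 278*a^2 + 354*a + 72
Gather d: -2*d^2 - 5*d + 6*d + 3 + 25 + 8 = -2*d^2 + d + 36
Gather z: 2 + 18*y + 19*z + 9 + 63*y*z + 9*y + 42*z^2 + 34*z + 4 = 27*y + 42*z^2 + z*(63*y + 53) + 15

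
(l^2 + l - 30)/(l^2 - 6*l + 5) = (l + 6)/(l - 1)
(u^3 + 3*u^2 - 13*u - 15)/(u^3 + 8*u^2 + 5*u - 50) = (u^2 - 2*u - 3)/(u^2 + 3*u - 10)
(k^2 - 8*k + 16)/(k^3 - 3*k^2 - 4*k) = (k - 4)/(k*(k + 1))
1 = 1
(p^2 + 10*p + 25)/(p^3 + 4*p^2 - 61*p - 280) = (p + 5)/(p^2 - p - 56)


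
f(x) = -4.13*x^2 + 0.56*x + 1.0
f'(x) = 0.56 - 8.26*x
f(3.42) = -45.39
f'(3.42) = -27.69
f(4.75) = -89.52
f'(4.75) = -38.68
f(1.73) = -10.39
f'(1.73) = -13.73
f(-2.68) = -30.16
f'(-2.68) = 22.70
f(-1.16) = -5.21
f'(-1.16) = 10.14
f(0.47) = 0.35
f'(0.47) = -3.32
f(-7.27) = -221.35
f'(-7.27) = 60.61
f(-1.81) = -13.54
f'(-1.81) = 15.51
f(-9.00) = -338.57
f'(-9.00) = 74.90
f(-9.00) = -338.57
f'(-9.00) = 74.90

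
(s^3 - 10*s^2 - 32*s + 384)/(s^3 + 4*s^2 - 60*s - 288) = (s - 8)/(s + 6)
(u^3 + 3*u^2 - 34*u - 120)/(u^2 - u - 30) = u + 4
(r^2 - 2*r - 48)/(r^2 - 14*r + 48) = (r + 6)/(r - 6)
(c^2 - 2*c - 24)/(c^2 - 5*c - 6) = (c + 4)/(c + 1)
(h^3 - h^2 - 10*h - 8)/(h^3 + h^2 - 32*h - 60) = (h^2 - 3*h - 4)/(h^2 - h - 30)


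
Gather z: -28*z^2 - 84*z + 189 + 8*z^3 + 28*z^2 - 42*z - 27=8*z^3 - 126*z + 162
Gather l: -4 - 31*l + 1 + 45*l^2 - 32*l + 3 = 45*l^2 - 63*l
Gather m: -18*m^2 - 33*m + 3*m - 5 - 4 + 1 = -18*m^2 - 30*m - 8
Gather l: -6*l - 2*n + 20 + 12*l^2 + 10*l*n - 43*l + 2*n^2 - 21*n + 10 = 12*l^2 + l*(10*n - 49) + 2*n^2 - 23*n + 30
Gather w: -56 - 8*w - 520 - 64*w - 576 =-72*w - 1152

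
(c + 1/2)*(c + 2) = c^2 + 5*c/2 + 1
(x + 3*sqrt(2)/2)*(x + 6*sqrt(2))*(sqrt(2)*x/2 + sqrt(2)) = sqrt(2)*x^3/2 + sqrt(2)*x^2 + 15*x^2/2 + 9*sqrt(2)*x + 15*x + 18*sqrt(2)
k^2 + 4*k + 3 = (k + 1)*(k + 3)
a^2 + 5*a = a*(a + 5)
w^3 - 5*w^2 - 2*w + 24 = (w - 4)*(w - 3)*(w + 2)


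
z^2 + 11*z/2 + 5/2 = (z + 1/2)*(z + 5)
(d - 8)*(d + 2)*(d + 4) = d^3 - 2*d^2 - 40*d - 64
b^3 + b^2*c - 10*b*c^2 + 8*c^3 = (b - 2*c)*(b - c)*(b + 4*c)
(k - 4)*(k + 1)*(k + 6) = k^3 + 3*k^2 - 22*k - 24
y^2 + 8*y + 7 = (y + 1)*(y + 7)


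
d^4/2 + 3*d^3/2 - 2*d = d*(d/2 + 1)*(d - 1)*(d + 2)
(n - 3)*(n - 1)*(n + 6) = n^3 + 2*n^2 - 21*n + 18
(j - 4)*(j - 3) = j^2 - 7*j + 12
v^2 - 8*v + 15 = (v - 5)*(v - 3)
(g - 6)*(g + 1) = g^2 - 5*g - 6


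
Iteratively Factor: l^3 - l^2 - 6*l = (l - 3)*(l^2 + 2*l) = (l - 3)*(l + 2)*(l)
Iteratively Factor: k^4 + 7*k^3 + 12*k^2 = (k + 3)*(k^3 + 4*k^2) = (k + 3)*(k + 4)*(k^2) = k*(k + 3)*(k + 4)*(k)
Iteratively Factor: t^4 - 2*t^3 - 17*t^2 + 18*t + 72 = (t - 3)*(t^3 + t^2 - 14*t - 24) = (t - 3)*(t + 2)*(t^2 - t - 12) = (t - 4)*(t - 3)*(t + 2)*(t + 3)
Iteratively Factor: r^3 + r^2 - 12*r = (r + 4)*(r^2 - 3*r) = r*(r + 4)*(r - 3)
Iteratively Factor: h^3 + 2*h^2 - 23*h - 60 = (h + 4)*(h^2 - 2*h - 15) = (h - 5)*(h + 4)*(h + 3)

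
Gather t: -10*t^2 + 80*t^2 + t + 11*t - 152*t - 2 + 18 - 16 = 70*t^2 - 140*t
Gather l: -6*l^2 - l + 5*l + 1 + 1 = -6*l^2 + 4*l + 2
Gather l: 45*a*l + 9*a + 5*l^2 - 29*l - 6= 9*a + 5*l^2 + l*(45*a - 29) - 6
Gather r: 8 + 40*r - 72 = 40*r - 64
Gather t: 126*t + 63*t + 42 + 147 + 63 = 189*t + 252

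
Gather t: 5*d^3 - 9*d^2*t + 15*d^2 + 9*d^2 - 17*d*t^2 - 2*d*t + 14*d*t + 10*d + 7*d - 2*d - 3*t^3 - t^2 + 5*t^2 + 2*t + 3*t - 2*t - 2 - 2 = 5*d^3 + 24*d^2 + 15*d - 3*t^3 + t^2*(4 - 17*d) + t*(-9*d^2 + 12*d + 3) - 4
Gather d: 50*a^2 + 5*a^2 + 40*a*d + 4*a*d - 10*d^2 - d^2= 55*a^2 + 44*a*d - 11*d^2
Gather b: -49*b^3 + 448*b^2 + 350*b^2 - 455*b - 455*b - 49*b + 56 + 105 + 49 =-49*b^3 + 798*b^2 - 959*b + 210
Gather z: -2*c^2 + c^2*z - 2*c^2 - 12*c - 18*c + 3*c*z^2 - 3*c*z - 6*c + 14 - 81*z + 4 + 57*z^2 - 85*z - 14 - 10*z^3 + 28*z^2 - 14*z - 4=-4*c^2 - 36*c - 10*z^3 + z^2*(3*c + 85) + z*(c^2 - 3*c - 180)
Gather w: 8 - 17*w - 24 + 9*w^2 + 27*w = 9*w^2 + 10*w - 16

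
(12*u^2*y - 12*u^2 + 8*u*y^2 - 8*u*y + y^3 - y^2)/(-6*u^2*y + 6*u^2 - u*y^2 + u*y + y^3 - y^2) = (6*u + y)/(-3*u + y)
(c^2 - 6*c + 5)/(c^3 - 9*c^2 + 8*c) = (c - 5)/(c*(c - 8))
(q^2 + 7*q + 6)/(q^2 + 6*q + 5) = (q + 6)/(q + 5)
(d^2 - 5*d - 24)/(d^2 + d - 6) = (d - 8)/(d - 2)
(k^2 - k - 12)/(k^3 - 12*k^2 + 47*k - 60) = (k + 3)/(k^2 - 8*k + 15)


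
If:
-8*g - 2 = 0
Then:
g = -1/4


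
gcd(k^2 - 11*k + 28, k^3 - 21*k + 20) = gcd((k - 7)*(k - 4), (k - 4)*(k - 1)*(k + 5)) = k - 4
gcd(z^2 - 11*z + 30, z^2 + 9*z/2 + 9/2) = 1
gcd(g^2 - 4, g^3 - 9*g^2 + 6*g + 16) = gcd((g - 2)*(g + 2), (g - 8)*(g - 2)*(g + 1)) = g - 2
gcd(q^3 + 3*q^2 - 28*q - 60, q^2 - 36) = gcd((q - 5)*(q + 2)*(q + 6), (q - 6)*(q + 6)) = q + 6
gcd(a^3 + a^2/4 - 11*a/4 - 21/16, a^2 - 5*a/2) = 1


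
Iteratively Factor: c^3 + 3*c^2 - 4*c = (c - 1)*(c^2 + 4*c) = c*(c - 1)*(c + 4)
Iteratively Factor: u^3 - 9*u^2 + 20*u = (u - 5)*(u^2 - 4*u) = u*(u - 5)*(u - 4)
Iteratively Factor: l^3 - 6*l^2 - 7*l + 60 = (l - 5)*(l^2 - l - 12) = (l - 5)*(l - 4)*(l + 3)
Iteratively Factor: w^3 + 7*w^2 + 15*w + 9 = (w + 1)*(w^2 + 6*w + 9) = (w + 1)*(w + 3)*(w + 3)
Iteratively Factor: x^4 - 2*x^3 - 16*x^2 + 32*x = (x - 2)*(x^3 - 16*x) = (x - 4)*(x - 2)*(x^2 + 4*x) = (x - 4)*(x - 2)*(x + 4)*(x)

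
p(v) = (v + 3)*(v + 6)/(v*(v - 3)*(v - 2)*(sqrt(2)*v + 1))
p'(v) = -sqrt(2)*(v + 3)*(v + 6)/(v*(v - 3)*(v - 2)*(sqrt(2)*v + 1)^2) + (v + 3)/(v*(v - 3)*(v - 2)*(sqrt(2)*v + 1)) + (v + 6)/(v*(v - 3)*(v - 2)*(sqrt(2)*v + 1)) - (v + 3)*(v + 6)/(v*(v - 3)*(v - 2)^2*(sqrt(2)*v + 1)) - (v + 3)*(v + 6)/(v*(v - 3)^2*(v - 2)*(sqrt(2)*v + 1)) - (v + 3)*(v + 6)/(v^2*(v - 3)*(v - 2)*(sqrt(2)*v + 1))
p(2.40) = -17.92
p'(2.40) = 22.72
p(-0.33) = -11.09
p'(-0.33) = -18.39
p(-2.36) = 0.02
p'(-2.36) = 0.06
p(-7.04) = 0.00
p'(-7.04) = 0.00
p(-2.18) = 0.03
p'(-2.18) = 0.10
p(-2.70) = 0.00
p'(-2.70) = 0.02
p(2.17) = -33.90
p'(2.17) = 175.29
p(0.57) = 6.56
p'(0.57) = -6.52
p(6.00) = 0.16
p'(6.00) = -0.11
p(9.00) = 0.03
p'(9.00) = -0.01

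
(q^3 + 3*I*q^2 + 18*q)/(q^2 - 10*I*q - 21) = q*(q + 6*I)/(q - 7*I)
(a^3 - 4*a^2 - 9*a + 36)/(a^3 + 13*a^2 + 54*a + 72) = (a^2 - 7*a + 12)/(a^2 + 10*a + 24)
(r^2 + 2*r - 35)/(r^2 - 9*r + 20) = (r + 7)/(r - 4)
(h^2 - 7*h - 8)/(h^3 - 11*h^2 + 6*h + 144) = (h + 1)/(h^2 - 3*h - 18)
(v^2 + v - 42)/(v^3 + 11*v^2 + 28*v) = (v - 6)/(v*(v + 4))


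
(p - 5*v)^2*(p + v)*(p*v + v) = p^4*v - 9*p^3*v^2 + p^3*v + 15*p^2*v^3 - 9*p^2*v^2 + 25*p*v^4 + 15*p*v^3 + 25*v^4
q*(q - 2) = q^2 - 2*q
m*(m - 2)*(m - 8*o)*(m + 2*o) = m^4 - 6*m^3*o - 2*m^3 - 16*m^2*o^2 + 12*m^2*o + 32*m*o^2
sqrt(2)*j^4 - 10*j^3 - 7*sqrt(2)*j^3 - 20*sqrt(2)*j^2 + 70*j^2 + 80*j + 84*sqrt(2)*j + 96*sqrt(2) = (j - 8)*(j - 6*sqrt(2))*(j + sqrt(2))*(sqrt(2)*j + sqrt(2))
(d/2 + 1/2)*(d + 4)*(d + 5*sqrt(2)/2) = d^3/2 + 5*sqrt(2)*d^2/4 + 5*d^2/2 + 2*d + 25*sqrt(2)*d/4 + 5*sqrt(2)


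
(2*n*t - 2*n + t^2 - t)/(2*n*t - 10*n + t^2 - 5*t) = (t - 1)/(t - 5)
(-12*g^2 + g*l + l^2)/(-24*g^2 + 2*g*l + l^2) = (-12*g^2 + g*l + l^2)/(-24*g^2 + 2*g*l + l^2)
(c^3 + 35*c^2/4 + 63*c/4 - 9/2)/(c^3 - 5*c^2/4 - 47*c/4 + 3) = (c + 6)/(c - 4)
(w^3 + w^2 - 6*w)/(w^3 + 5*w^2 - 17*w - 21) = w*(w^2 + w - 6)/(w^3 + 5*w^2 - 17*w - 21)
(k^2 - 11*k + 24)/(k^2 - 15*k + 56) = (k - 3)/(k - 7)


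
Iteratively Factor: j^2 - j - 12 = (j - 4)*(j + 3)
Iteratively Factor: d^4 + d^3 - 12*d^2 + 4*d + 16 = (d - 2)*(d^3 + 3*d^2 - 6*d - 8) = (d - 2)^2*(d^2 + 5*d + 4) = (d - 2)^2*(d + 1)*(d + 4)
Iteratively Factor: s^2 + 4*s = (s + 4)*(s)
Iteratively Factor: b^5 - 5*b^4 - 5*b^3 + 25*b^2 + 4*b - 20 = (b - 5)*(b^4 - 5*b^2 + 4) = (b - 5)*(b + 1)*(b^3 - b^2 - 4*b + 4) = (b - 5)*(b - 1)*(b + 1)*(b^2 - 4) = (b - 5)*(b - 1)*(b + 1)*(b + 2)*(b - 2)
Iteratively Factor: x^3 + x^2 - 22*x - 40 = (x + 2)*(x^2 - x - 20) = (x - 5)*(x + 2)*(x + 4)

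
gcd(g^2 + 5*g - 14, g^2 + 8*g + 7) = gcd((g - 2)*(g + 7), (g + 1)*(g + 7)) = g + 7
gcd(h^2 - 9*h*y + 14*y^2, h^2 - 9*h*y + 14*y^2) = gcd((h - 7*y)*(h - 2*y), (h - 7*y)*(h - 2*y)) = h^2 - 9*h*y + 14*y^2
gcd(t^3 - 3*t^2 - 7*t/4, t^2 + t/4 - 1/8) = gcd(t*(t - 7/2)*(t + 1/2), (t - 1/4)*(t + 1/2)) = t + 1/2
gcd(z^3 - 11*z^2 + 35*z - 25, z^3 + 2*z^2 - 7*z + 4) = z - 1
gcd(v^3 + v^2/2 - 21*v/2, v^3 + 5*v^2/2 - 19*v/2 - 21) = v^2 + v/2 - 21/2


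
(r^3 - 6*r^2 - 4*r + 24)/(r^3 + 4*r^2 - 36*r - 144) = (r^2 - 4)/(r^2 + 10*r + 24)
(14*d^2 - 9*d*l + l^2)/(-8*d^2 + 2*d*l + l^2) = (-7*d + l)/(4*d + l)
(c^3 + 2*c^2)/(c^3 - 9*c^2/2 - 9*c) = 2*c*(c + 2)/(2*c^2 - 9*c - 18)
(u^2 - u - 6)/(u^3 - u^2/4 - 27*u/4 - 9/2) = 4/(4*u + 3)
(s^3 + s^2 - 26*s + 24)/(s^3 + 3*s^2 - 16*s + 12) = (s - 4)/(s - 2)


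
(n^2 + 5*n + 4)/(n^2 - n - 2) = (n + 4)/(n - 2)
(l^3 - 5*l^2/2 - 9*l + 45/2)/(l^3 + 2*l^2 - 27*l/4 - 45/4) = 2*(l - 3)/(2*l + 3)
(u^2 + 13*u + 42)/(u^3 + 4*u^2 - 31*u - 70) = (u + 6)/(u^2 - 3*u - 10)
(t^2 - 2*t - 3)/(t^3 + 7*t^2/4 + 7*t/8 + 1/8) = 8*(t - 3)/(8*t^2 + 6*t + 1)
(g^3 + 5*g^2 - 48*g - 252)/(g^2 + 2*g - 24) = (g^2 - g - 42)/(g - 4)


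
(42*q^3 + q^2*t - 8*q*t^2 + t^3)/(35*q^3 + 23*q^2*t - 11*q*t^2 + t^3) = (6*q^2 + q*t - t^2)/(5*q^2 + 4*q*t - t^2)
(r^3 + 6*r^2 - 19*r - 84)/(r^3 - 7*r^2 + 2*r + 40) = (r^2 + 10*r + 21)/(r^2 - 3*r - 10)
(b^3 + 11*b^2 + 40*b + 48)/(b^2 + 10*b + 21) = (b^2 + 8*b + 16)/(b + 7)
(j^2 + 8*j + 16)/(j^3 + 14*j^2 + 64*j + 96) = 1/(j + 6)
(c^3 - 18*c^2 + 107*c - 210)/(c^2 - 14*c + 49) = (c^2 - 11*c + 30)/(c - 7)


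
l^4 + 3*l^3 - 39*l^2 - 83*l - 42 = (l - 6)*(l + 1)^2*(l + 7)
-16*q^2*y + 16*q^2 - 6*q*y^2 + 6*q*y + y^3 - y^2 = (-8*q + y)*(2*q + y)*(y - 1)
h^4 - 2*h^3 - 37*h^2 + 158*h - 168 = (h - 4)*(h - 3)*(h - 2)*(h + 7)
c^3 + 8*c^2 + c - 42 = (c - 2)*(c + 3)*(c + 7)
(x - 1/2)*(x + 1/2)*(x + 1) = x^3 + x^2 - x/4 - 1/4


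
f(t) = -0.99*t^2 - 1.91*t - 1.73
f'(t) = -1.98*t - 1.91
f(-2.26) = -2.47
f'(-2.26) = 2.56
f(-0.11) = -1.53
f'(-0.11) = -1.69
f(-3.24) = -5.93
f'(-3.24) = 4.51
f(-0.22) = -1.36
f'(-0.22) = -1.47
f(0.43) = -2.73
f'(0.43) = -2.76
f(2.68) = -13.96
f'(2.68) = -7.22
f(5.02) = -36.27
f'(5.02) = -11.85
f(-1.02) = -0.81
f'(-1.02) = 0.11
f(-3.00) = -4.91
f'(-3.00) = 4.03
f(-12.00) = -121.37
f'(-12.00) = 21.85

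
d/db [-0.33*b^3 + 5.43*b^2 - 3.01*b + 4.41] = -0.99*b^2 + 10.86*b - 3.01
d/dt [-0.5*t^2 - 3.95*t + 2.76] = -1.0*t - 3.95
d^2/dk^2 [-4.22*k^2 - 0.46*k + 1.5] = -8.44000000000000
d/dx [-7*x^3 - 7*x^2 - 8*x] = -21*x^2 - 14*x - 8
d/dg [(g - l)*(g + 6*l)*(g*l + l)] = l*(3*g^2 + 10*g*l + 2*g - 6*l^2 + 5*l)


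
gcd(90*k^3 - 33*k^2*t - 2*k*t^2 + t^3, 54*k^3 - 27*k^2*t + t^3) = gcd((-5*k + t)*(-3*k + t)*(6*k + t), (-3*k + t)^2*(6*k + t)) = -18*k^2 + 3*k*t + t^2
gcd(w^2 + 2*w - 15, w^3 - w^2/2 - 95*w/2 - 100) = w + 5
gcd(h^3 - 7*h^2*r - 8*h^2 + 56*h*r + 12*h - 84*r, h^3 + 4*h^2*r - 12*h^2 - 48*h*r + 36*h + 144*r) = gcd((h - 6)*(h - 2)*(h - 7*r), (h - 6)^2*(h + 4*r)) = h - 6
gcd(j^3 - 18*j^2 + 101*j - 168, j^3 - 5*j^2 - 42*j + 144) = j^2 - 11*j + 24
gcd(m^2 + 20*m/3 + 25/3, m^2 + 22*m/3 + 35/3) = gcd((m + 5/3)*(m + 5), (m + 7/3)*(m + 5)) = m + 5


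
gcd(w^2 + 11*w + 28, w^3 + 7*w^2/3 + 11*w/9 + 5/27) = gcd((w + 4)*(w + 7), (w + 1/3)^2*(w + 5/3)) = 1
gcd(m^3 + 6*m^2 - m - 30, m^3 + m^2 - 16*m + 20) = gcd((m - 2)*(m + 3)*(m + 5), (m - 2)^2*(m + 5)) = m^2 + 3*m - 10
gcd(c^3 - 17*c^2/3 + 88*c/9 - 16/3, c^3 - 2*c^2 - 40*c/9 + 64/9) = c - 4/3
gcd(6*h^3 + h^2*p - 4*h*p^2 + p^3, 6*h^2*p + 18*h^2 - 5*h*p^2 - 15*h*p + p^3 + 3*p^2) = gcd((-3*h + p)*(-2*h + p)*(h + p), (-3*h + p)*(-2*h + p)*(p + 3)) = 6*h^2 - 5*h*p + p^2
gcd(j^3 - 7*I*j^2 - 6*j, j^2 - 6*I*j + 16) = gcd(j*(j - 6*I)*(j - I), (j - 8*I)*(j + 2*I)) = 1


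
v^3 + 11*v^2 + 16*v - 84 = (v - 2)*(v + 6)*(v + 7)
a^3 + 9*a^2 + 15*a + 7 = (a + 1)^2*(a + 7)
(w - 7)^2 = w^2 - 14*w + 49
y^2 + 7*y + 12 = (y + 3)*(y + 4)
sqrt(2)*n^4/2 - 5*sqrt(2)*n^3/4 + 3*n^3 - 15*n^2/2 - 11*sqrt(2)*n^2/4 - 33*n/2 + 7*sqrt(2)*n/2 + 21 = (n - 7/2)*(n - 1)*(n + 3*sqrt(2))*(sqrt(2)*n/2 + sqrt(2))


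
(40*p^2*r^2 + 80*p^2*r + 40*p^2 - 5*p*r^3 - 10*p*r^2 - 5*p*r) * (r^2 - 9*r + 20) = 40*p^2*r^4 - 280*p^2*r^3 + 120*p^2*r^2 + 1240*p^2*r + 800*p^2 - 5*p*r^5 + 35*p*r^4 - 15*p*r^3 - 155*p*r^2 - 100*p*r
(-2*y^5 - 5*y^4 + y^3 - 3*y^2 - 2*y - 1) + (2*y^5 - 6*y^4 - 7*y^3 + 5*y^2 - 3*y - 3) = -11*y^4 - 6*y^3 + 2*y^2 - 5*y - 4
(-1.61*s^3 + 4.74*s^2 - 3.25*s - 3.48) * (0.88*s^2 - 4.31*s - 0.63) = -1.4168*s^5 + 11.1103*s^4 - 22.2751*s^3 + 7.9589*s^2 + 17.0463*s + 2.1924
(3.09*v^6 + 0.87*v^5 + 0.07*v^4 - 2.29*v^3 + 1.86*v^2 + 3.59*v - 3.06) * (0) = 0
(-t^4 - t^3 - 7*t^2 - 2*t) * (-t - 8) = t^5 + 9*t^4 + 15*t^3 + 58*t^2 + 16*t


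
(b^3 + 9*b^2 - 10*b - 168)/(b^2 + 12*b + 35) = (b^2 + 2*b - 24)/(b + 5)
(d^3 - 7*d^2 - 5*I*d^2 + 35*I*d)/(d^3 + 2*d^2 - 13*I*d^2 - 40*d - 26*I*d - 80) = d*(d - 7)/(d^2 + 2*d*(1 - 4*I) - 16*I)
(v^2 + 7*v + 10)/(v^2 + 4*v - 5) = (v + 2)/(v - 1)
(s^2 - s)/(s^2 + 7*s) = (s - 1)/(s + 7)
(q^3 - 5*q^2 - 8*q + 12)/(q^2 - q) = q - 4 - 12/q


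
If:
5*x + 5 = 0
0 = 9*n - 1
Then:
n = 1/9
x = -1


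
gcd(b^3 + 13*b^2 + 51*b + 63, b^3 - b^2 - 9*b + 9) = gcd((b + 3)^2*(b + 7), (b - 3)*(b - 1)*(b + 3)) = b + 3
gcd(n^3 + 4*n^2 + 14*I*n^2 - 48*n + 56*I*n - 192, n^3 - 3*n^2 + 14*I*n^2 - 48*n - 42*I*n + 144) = n^2 + 14*I*n - 48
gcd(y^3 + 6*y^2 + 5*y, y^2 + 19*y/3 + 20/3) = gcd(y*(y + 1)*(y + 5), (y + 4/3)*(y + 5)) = y + 5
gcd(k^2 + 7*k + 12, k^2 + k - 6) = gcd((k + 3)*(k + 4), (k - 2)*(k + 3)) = k + 3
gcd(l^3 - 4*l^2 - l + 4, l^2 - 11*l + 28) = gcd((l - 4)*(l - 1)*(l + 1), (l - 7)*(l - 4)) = l - 4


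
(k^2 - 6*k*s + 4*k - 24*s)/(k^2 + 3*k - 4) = (k - 6*s)/(k - 1)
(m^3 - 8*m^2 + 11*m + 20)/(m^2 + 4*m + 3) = (m^2 - 9*m + 20)/(m + 3)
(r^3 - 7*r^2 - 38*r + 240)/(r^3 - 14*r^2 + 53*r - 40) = (r + 6)/(r - 1)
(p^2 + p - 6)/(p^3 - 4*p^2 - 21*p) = (p - 2)/(p*(p - 7))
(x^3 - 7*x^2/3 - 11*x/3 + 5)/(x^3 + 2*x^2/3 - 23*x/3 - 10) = (x - 1)/(x + 2)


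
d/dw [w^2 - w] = 2*w - 1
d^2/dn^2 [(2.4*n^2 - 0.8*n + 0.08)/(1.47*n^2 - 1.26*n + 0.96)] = (-7.105427357601e-15*n^4 + 5.43312*n^3 - 19.284048*n^2 + 5.884704*n + 2.516544)/(3.176523*n^6 - 8.168202*n^5 + 13.224708*n^4 - 12.669048*n^3 + 8.636544*n^2 - 3.483648*n + 0.884736)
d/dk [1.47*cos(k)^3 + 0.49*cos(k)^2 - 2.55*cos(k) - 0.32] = (-4.41*cos(k)^2 - 0.98*cos(k) + 2.55)*sin(k)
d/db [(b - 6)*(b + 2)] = 2*b - 4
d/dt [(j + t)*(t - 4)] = j + 2*t - 4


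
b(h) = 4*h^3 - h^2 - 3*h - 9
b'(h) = 12*h^2 - 2*h - 3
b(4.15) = 247.22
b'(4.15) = 195.37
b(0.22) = -9.67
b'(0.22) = -2.86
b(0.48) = -10.23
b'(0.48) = -1.20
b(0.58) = -10.30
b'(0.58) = -0.12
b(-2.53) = -72.59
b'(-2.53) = 78.87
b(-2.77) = -93.38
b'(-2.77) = 94.61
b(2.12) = 18.26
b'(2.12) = 46.69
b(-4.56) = -395.39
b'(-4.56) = 255.64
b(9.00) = 2799.00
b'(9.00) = 951.00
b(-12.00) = -7029.00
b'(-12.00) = 1749.00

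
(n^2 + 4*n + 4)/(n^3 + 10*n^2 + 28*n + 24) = 1/(n + 6)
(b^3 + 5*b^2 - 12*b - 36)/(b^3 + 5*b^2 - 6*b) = (b^2 - b - 6)/(b*(b - 1))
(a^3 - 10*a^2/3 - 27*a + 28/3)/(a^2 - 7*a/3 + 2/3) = (a^2 - 3*a - 28)/(a - 2)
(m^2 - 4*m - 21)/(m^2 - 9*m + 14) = (m + 3)/(m - 2)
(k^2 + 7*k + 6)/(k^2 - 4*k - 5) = (k + 6)/(k - 5)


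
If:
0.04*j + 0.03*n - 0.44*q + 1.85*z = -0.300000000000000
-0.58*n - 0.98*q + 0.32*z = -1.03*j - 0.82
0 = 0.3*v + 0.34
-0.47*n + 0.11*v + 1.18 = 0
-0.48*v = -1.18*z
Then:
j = -0.48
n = 2.25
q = -1.15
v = -1.13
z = -0.46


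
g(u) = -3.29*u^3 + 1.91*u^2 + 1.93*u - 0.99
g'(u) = -9.87*u^2 + 3.82*u + 1.93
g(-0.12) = -1.19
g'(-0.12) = 1.33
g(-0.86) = 0.86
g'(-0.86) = -8.66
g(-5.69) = 655.95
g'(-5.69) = -339.36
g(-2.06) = 31.90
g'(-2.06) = -47.82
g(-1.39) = 8.85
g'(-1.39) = -22.45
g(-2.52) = 58.93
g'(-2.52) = -70.37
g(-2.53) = 59.63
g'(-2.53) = -70.91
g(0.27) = -0.39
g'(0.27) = 2.24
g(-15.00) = 11503.56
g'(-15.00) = -2276.12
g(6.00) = -631.29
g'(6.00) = -330.47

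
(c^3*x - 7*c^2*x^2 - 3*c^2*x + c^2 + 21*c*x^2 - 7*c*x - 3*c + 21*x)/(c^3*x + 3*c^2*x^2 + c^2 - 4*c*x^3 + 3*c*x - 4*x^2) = (-c^2 + 7*c*x + 3*c - 21*x)/(-c^2 - 3*c*x + 4*x^2)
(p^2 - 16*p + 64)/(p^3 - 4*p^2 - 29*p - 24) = (p - 8)/(p^2 + 4*p + 3)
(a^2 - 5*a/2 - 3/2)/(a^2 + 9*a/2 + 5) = (2*a^2 - 5*a - 3)/(2*a^2 + 9*a + 10)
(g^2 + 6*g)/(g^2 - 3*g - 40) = g*(g + 6)/(g^2 - 3*g - 40)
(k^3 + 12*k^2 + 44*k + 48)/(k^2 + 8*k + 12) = k + 4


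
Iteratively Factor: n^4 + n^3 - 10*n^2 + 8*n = (n - 2)*(n^3 + 3*n^2 - 4*n) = (n - 2)*(n - 1)*(n^2 + 4*n) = n*(n - 2)*(n - 1)*(n + 4)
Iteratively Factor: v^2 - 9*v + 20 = (v - 5)*(v - 4)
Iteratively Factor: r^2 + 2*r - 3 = (r + 3)*(r - 1)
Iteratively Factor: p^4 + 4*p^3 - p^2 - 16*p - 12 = (p - 2)*(p^3 + 6*p^2 + 11*p + 6) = (p - 2)*(p + 2)*(p^2 + 4*p + 3) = (p - 2)*(p + 1)*(p + 2)*(p + 3)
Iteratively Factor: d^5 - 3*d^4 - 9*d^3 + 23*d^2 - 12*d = (d - 4)*(d^4 + d^3 - 5*d^2 + 3*d) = (d - 4)*(d - 1)*(d^3 + 2*d^2 - 3*d) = (d - 4)*(d - 1)*(d + 3)*(d^2 - d) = (d - 4)*(d - 1)^2*(d + 3)*(d)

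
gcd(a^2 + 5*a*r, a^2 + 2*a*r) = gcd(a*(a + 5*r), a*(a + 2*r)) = a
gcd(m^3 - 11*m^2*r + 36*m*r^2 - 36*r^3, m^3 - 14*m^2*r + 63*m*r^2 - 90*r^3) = m^2 - 9*m*r + 18*r^2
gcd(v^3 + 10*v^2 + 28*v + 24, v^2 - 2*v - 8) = v + 2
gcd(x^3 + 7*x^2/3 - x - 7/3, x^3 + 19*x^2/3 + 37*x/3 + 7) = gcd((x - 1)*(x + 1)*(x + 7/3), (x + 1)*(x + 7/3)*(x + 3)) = x^2 + 10*x/3 + 7/3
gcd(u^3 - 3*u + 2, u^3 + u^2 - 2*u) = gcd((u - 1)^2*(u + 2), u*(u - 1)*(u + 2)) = u^2 + u - 2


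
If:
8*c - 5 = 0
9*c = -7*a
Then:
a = -45/56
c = 5/8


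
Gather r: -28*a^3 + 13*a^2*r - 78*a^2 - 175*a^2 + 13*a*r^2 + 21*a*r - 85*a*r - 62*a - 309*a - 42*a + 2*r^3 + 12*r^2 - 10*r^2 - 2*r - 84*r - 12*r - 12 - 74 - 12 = -28*a^3 - 253*a^2 - 413*a + 2*r^3 + r^2*(13*a + 2) + r*(13*a^2 - 64*a - 98) - 98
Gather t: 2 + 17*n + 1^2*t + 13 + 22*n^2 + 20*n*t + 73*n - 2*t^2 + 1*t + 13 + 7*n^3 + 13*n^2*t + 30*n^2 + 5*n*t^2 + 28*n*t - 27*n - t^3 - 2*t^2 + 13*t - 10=7*n^3 + 52*n^2 + 63*n - t^3 + t^2*(5*n - 4) + t*(13*n^2 + 48*n + 15) + 18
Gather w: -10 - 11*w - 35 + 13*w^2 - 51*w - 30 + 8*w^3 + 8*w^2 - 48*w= 8*w^3 + 21*w^2 - 110*w - 75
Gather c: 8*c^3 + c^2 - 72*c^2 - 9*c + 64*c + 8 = 8*c^3 - 71*c^2 + 55*c + 8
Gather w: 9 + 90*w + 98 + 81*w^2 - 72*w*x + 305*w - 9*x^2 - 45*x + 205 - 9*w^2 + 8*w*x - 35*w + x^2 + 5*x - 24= 72*w^2 + w*(360 - 64*x) - 8*x^2 - 40*x + 288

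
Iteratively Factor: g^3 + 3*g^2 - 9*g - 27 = (g + 3)*(g^2 - 9) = (g - 3)*(g + 3)*(g + 3)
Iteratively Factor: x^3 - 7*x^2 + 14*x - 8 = (x - 1)*(x^2 - 6*x + 8) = (x - 2)*(x - 1)*(x - 4)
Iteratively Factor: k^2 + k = (k + 1)*(k)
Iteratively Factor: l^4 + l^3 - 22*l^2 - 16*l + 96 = (l + 4)*(l^3 - 3*l^2 - 10*l + 24) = (l - 2)*(l + 4)*(l^2 - l - 12) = (l - 4)*(l - 2)*(l + 4)*(l + 3)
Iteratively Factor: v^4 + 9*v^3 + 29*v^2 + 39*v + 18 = (v + 3)*(v^3 + 6*v^2 + 11*v + 6) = (v + 3)^2*(v^2 + 3*v + 2) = (v + 1)*(v + 3)^2*(v + 2)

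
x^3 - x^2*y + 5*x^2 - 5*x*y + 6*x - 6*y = (x + 2)*(x + 3)*(x - y)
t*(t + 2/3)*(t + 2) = t^3 + 8*t^2/3 + 4*t/3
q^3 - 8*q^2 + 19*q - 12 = (q - 4)*(q - 3)*(q - 1)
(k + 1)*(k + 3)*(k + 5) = k^3 + 9*k^2 + 23*k + 15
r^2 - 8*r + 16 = (r - 4)^2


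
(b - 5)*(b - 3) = b^2 - 8*b + 15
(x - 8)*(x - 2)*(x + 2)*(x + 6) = x^4 - 2*x^3 - 52*x^2 + 8*x + 192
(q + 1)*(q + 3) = q^2 + 4*q + 3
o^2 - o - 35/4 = (o - 7/2)*(o + 5/2)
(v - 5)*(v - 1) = v^2 - 6*v + 5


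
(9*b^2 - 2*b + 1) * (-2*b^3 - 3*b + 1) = -18*b^5 + 4*b^4 - 29*b^3 + 15*b^2 - 5*b + 1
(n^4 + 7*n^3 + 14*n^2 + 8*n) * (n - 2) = n^5 + 5*n^4 - 20*n^2 - 16*n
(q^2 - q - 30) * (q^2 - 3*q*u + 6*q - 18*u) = q^4 - 3*q^3*u + 5*q^3 - 15*q^2*u - 36*q^2 + 108*q*u - 180*q + 540*u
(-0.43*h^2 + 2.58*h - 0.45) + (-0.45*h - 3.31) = -0.43*h^2 + 2.13*h - 3.76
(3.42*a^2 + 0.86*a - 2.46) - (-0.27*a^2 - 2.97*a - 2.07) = 3.69*a^2 + 3.83*a - 0.39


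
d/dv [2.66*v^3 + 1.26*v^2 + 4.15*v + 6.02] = 7.98*v^2 + 2.52*v + 4.15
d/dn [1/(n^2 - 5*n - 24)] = (5 - 2*n)/(-n^2 + 5*n + 24)^2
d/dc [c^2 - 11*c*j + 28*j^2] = 2*c - 11*j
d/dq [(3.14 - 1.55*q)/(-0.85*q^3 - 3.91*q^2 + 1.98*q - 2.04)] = (-2.635*q^3 + 1.9465*q^2 + 24.5548*q - 3.0552)/(0.7225*q^6 + 6.647*q^5 + 11.9221*q^4 - 12.0156*q^3 + 19.8732*q^2 - 8.0784*q + 4.1616)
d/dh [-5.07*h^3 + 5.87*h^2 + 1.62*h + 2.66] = -15.21*h^2 + 11.74*h + 1.62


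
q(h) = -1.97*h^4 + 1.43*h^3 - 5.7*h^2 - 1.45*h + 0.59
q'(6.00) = -1617.49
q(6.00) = -2457.55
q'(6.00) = -1617.49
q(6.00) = -2457.55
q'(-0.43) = 4.87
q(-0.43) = -0.02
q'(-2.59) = 193.76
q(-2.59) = -147.38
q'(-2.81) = 239.30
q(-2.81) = -194.90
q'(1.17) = -21.54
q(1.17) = -10.31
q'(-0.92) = 18.81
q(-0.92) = -5.43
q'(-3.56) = 449.03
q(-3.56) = -447.43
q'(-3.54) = 442.24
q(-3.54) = -438.52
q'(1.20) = -22.57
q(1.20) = -10.97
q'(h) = -7.88*h^3 + 4.29*h^2 - 11.4*h - 1.45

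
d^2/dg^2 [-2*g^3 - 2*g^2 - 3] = -12*g - 4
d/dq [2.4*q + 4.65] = 2.40000000000000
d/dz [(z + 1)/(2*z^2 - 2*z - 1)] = (-2*z^2 - 4*z + 1)/(4*z^4 - 8*z^3 + 4*z + 1)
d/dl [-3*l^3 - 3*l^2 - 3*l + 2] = -9*l^2 - 6*l - 3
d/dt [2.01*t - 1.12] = 2.01000000000000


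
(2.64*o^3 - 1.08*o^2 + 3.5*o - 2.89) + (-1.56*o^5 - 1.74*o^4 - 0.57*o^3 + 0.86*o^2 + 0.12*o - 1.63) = -1.56*o^5 - 1.74*o^4 + 2.07*o^3 - 0.22*o^2 + 3.62*o - 4.52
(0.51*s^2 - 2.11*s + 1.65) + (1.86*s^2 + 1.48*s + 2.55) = 2.37*s^2 - 0.63*s + 4.2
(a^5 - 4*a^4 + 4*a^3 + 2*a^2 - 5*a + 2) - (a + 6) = a^5 - 4*a^4 + 4*a^3 + 2*a^2 - 6*a - 4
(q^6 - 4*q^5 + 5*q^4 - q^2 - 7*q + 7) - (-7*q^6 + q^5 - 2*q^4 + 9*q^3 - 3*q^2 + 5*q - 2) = 8*q^6 - 5*q^5 + 7*q^4 - 9*q^3 + 2*q^2 - 12*q + 9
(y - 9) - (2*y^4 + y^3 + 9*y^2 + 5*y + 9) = -2*y^4 - y^3 - 9*y^2 - 4*y - 18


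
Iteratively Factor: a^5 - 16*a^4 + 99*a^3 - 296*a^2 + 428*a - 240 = (a - 2)*(a^4 - 14*a^3 + 71*a^2 - 154*a + 120) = (a - 5)*(a - 2)*(a^3 - 9*a^2 + 26*a - 24) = (a - 5)*(a - 4)*(a - 2)*(a^2 - 5*a + 6) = (a - 5)*(a - 4)*(a - 3)*(a - 2)*(a - 2)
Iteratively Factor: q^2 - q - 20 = (q + 4)*(q - 5)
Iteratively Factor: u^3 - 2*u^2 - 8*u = (u + 2)*(u^2 - 4*u) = (u - 4)*(u + 2)*(u)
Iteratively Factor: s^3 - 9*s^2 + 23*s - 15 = (s - 5)*(s^2 - 4*s + 3) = (s - 5)*(s - 1)*(s - 3)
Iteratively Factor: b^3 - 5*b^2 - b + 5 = (b - 5)*(b^2 - 1) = (b - 5)*(b - 1)*(b + 1)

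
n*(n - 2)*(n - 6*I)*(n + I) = n^4 - 2*n^3 - 5*I*n^3 + 6*n^2 + 10*I*n^2 - 12*n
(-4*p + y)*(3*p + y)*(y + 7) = -12*p^2*y - 84*p^2 - p*y^2 - 7*p*y + y^3 + 7*y^2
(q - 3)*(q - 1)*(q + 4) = q^3 - 13*q + 12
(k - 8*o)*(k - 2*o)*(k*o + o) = k^3*o - 10*k^2*o^2 + k^2*o + 16*k*o^3 - 10*k*o^2 + 16*o^3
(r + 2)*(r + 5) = r^2 + 7*r + 10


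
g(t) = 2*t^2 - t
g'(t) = 4*t - 1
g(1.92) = 5.45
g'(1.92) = 6.68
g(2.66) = 11.49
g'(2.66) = 9.64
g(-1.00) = 3.00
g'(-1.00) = -5.00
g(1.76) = 4.44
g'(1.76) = 6.04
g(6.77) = 84.90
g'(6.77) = 26.08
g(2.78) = 12.68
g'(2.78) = 10.12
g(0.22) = -0.12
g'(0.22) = -0.12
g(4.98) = 44.62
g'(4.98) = 18.92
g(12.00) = 276.00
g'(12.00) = 47.00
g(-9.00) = 171.00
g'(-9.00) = -37.00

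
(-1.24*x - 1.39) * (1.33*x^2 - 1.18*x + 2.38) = -1.6492*x^3 - 0.3855*x^2 - 1.311*x - 3.3082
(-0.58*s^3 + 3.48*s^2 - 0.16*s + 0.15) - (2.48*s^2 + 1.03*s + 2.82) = -0.58*s^3 + 1.0*s^2 - 1.19*s - 2.67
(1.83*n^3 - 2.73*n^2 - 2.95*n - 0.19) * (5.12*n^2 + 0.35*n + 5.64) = 9.3696*n^5 - 13.3371*n^4 - 5.7383*n^3 - 17.4025*n^2 - 16.7045*n - 1.0716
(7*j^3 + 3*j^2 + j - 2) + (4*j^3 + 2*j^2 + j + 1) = 11*j^3 + 5*j^2 + 2*j - 1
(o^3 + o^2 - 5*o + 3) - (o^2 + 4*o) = o^3 - 9*o + 3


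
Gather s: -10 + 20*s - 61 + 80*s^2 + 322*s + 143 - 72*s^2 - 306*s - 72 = 8*s^2 + 36*s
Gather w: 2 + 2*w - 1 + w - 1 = 3*w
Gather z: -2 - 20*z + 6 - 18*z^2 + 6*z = -18*z^2 - 14*z + 4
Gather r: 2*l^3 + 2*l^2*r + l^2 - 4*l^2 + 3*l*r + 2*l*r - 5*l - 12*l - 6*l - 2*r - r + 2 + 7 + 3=2*l^3 - 3*l^2 - 23*l + r*(2*l^2 + 5*l - 3) + 12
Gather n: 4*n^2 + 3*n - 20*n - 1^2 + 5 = 4*n^2 - 17*n + 4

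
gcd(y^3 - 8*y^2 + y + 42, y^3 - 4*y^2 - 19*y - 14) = y^2 - 5*y - 14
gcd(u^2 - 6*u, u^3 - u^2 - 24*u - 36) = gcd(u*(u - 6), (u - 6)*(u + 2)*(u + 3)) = u - 6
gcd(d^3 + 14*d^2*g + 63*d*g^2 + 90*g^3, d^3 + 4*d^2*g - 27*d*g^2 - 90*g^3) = d^2 + 9*d*g + 18*g^2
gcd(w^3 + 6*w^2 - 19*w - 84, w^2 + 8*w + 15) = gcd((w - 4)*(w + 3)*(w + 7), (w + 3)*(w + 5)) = w + 3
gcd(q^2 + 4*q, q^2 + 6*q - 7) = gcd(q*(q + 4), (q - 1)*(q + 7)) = 1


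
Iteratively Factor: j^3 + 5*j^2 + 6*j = (j + 2)*(j^2 + 3*j) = (j + 2)*(j + 3)*(j)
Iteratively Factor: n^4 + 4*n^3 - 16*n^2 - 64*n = (n + 4)*(n^3 - 16*n) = (n - 4)*(n + 4)*(n^2 + 4*n) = (n - 4)*(n + 4)^2*(n)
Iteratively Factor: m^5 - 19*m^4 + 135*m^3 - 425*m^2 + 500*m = (m - 4)*(m^4 - 15*m^3 + 75*m^2 - 125*m) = (m - 5)*(m - 4)*(m^3 - 10*m^2 + 25*m) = m*(m - 5)*(m - 4)*(m^2 - 10*m + 25) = m*(m - 5)^2*(m - 4)*(m - 5)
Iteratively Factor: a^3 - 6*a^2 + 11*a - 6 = (a - 3)*(a^2 - 3*a + 2) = (a - 3)*(a - 2)*(a - 1)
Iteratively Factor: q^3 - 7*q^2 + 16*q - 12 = (q - 2)*(q^2 - 5*q + 6) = (q - 2)^2*(q - 3)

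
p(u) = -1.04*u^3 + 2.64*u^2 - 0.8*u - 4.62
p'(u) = -3.12*u^2 + 5.28*u - 0.8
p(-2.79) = 40.75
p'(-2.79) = -39.82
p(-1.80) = 11.44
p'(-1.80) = -20.41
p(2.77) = -8.68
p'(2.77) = -10.11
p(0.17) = -4.68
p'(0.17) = 0.01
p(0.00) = -4.62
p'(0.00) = -0.80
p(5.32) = -90.75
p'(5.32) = -61.01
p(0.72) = -4.22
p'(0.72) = 1.38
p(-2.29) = 23.55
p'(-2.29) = -29.25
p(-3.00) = 49.62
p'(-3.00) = -44.72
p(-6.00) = 319.86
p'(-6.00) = -144.80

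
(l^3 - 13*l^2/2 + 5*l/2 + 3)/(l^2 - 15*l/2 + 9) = (2*l^2 - l - 1)/(2*l - 3)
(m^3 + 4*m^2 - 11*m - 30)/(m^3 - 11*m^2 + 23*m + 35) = (m^3 + 4*m^2 - 11*m - 30)/(m^3 - 11*m^2 + 23*m + 35)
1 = 1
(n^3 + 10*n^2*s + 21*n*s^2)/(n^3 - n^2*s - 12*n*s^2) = (-n - 7*s)/(-n + 4*s)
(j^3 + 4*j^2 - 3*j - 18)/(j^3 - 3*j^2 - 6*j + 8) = (j^3 + 4*j^2 - 3*j - 18)/(j^3 - 3*j^2 - 6*j + 8)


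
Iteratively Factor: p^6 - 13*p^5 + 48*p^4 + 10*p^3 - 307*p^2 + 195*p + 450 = (p + 1)*(p^5 - 14*p^4 + 62*p^3 - 52*p^2 - 255*p + 450) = (p + 1)*(p + 2)*(p^4 - 16*p^3 + 94*p^2 - 240*p + 225) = (p - 5)*(p + 1)*(p + 2)*(p^3 - 11*p^2 + 39*p - 45) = (p - 5)*(p - 3)*(p + 1)*(p + 2)*(p^2 - 8*p + 15) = (p - 5)*(p - 3)^2*(p + 1)*(p + 2)*(p - 5)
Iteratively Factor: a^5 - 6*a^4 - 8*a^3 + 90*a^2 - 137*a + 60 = (a - 1)*(a^4 - 5*a^3 - 13*a^2 + 77*a - 60) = (a - 1)^2*(a^3 - 4*a^2 - 17*a + 60) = (a - 3)*(a - 1)^2*(a^2 - a - 20) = (a - 3)*(a - 1)^2*(a + 4)*(a - 5)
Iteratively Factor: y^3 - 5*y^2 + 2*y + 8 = (y - 2)*(y^2 - 3*y - 4) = (y - 4)*(y - 2)*(y + 1)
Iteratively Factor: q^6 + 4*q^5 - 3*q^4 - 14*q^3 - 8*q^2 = (q)*(q^5 + 4*q^4 - 3*q^3 - 14*q^2 - 8*q) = q*(q + 1)*(q^4 + 3*q^3 - 6*q^2 - 8*q) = q^2*(q + 1)*(q^3 + 3*q^2 - 6*q - 8) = q^2*(q - 2)*(q + 1)*(q^2 + 5*q + 4) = q^2*(q - 2)*(q + 1)^2*(q + 4)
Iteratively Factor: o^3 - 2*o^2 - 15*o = (o + 3)*(o^2 - 5*o) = o*(o + 3)*(o - 5)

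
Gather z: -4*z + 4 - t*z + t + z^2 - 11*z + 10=t + z^2 + z*(-t - 15) + 14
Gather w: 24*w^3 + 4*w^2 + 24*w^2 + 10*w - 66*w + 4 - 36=24*w^3 + 28*w^2 - 56*w - 32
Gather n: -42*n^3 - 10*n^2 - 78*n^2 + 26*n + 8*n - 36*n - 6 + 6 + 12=-42*n^3 - 88*n^2 - 2*n + 12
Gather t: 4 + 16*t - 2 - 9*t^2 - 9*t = -9*t^2 + 7*t + 2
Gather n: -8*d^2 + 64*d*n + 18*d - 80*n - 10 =-8*d^2 + 18*d + n*(64*d - 80) - 10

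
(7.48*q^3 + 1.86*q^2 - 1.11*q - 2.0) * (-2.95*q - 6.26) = -22.066*q^4 - 52.3118*q^3 - 8.3691*q^2 + 12.8486*q + 12.52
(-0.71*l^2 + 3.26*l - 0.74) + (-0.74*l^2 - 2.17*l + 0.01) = -1.45*l^2 + 1.09*l - 0.73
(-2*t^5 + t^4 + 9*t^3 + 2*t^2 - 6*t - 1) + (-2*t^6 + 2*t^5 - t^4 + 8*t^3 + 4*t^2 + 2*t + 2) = -2*t^6 + 17*t^3 + 6*t^2 - 4*t + 1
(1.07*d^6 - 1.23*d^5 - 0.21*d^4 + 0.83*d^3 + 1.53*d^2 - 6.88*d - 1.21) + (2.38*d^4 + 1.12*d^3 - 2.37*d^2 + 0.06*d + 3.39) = 1.07*d^6 - 1.23*d^5 + 2.17*d^4 + 1.95*d^3 - 0.84*d^2 - 6.82*d + 2.18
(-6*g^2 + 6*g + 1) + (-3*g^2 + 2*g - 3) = -9*g^2 + 8*g - 2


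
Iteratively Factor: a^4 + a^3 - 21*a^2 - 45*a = (a + 3)*(a^3 - 2*a^2 - 15*a) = (a - 5)*(a + 3)*(a^2 + 3*a) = (a - 5)*(a + 3)^2*(a)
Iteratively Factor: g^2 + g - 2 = (g - 1)*(g + 2)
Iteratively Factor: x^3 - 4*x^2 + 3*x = (x)*(x^2 - 4*x + 3) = x*(x - 3)*(x - 1)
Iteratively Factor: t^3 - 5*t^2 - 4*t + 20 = (t - 5)*(t^2 - 4) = (t - 5)*(t + 2)*(t - 2)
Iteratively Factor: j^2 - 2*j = (j - 2)*(j)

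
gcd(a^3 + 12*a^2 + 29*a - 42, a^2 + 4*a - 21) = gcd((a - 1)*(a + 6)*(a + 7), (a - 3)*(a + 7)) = a + 7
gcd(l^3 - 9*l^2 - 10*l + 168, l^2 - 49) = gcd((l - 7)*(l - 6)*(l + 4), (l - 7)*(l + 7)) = l - 7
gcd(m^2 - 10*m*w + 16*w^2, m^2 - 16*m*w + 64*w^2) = -m + 8*w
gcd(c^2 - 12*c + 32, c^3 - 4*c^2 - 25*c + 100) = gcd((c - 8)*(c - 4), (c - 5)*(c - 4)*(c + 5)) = c - 4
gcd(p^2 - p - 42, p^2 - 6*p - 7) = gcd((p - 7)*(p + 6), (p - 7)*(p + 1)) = p - 7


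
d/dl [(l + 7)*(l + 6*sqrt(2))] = 2*l + 7 + 6*sqrt(2)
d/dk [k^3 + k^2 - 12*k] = 3*k^2 + 2*k - 12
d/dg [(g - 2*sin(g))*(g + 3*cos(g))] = -(g - 2*sin(g))*(3*sin(g) - 1) - (g + 3*cos(g))*(2*cos(g) - 1)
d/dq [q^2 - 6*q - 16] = 2*q - 6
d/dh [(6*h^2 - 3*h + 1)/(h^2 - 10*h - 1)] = (-57*h^2 - 14*h + 13)/(h^4 - 20*h^3 + 98*h^2 + 20*h + 1)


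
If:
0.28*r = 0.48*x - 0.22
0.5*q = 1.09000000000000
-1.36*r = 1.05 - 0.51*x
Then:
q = 2.18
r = -0.77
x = 0.01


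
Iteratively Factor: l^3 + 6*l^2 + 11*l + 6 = (l + 2)*(l^2 + 4*l + 3) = (l + 2)*(l + 3)*(l + 1)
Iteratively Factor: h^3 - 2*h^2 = (h)*(h^2 - 2*h) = h*(h - 2)*(h)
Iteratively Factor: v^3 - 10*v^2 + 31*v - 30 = (v - 5)*(v^2 - 5*v + 6) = (v - 5)*(v - 3)*(v - 2)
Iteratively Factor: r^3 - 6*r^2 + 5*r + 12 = (r - 4)*(r^2 - 2*r - 3) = (r - 4)*(r + 1)*(r - 3)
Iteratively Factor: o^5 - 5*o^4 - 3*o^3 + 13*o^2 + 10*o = (o - 5)*(o^4 - 3*o^2 - 2*o) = (o - 5)*(o + 1)*(o^3 - o^2 - 2*o) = (o - 5)*(o + 1)^2*(o^2 - 2*o) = (o - 5)*(o - 2)*(o + 1)^2*(o)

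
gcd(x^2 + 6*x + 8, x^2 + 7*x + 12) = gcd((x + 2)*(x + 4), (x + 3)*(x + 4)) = x + 4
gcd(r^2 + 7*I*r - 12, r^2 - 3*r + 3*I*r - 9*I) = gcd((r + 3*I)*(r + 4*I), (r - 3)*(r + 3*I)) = r + 3*I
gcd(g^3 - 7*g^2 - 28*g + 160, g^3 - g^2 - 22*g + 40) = g^2 + g - 20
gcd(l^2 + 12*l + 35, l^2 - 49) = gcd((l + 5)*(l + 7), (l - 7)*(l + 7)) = l + 7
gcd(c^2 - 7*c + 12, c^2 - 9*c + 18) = c - 3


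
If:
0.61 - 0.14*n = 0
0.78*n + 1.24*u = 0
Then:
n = 4.36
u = -2.74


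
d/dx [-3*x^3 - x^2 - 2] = x*(-9*x - 2)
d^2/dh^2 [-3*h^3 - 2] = -18*h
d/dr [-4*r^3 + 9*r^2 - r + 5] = -12*r^2 + 18*r - 1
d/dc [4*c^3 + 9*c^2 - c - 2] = 12*c^2 + 18*c - 1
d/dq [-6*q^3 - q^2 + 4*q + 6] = -18*q^2 - 2*q + 4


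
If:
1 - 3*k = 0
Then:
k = 1/3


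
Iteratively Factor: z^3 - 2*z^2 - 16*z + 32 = (z - 4)*(z^2 + 2*z - 8) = (z - 4)*(z - 2)*(z + 4)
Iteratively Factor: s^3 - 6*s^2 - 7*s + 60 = (s - 5)*(s^2 - s - 12) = (s - 5)*(s - 4)*(s + 3)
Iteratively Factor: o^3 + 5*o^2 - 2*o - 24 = (o + 4)*(o^2 + o - 6) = (o - 2)*(o + 4)*(o + 3)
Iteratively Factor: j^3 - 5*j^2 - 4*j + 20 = (j - 2)*(j^2 - 3*j - 10) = (j - 2)*(j + 2)*(j - 5)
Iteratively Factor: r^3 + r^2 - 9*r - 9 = (r + 1)*(r^2 - 9) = (r - 3)*(r + 1)*(r + 3)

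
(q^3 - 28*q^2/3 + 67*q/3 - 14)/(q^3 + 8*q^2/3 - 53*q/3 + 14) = (q - 6)/(q + 6)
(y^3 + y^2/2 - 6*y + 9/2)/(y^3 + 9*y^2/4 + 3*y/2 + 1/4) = 2*(2*y^3 + y^2 - 12*y + 9)/(4*y^3 + 9*y^2 + 6*y + 1)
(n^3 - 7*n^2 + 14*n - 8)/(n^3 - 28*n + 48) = (n - 1)/(n + 6)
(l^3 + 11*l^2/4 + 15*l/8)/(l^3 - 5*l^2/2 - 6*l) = (l + 5/4)/(l - 4)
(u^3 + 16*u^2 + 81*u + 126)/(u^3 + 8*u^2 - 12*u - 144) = (u^2 + 10*u + 21)/(u^2 + 2*u - 24)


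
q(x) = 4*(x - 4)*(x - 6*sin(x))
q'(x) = 4*x + 4*(1 - 6*cos(x))*(x - 4) - 24*sin(x)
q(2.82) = -4.36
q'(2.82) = -27.89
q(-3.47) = 161.51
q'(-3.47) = -221.20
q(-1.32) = -95.60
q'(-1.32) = 28.38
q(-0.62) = -52.97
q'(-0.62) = 83.23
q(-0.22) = -18.39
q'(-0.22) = 86.32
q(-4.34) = 331.22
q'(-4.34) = -145.90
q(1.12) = 49.31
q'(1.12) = 1.47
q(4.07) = 2.48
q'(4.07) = 36.78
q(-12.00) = 974.04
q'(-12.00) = 199.16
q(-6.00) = 307.06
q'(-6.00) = 159.73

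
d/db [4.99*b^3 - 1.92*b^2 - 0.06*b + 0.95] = 14.97*b^2 - 3.84*b - 0.06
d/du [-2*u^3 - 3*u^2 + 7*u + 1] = -6*u^2 - 6*u + 7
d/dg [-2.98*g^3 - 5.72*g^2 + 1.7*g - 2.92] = -8.94*g^2 - 11.44*g + 1.7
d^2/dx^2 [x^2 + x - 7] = 2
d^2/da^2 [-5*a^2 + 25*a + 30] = -10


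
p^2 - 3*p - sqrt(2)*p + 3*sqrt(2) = (p - 3)*(p - sqrt(2))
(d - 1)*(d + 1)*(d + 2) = d^3 + 2*d^2 - d - 2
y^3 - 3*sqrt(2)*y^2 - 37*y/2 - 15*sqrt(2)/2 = (y - 5*sqrt(2))*(y + sqrt(2)/2)*(y + 3*sqrt(2)/2)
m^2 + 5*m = m*(m + 5)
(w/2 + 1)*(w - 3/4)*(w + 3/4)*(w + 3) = w^4/2 + 5*w^3/2 + 87*w^2/32 - 45*w/32 - 27/16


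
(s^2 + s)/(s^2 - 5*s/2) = 2*(s + 1)/(2*s - 5)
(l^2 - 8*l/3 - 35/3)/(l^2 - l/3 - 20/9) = 3*(-3*l^2 + 8*l + 35)/(-9*l^2 + 3*l + 20)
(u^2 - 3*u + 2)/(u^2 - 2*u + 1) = (u - 2)/(u - 1)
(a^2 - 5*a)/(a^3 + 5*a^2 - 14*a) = (a - 5)/(a^2 + 5*a - 14)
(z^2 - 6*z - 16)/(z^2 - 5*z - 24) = (z + 2)/(z + 3)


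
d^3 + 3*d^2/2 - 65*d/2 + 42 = (d - 4)*(d - 3/2)*(d + 7)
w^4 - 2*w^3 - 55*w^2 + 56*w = w*(w - 8)*(w - 1)*(w + 7)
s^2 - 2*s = s*(s - 2)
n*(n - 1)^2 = n^3 - 2*n^2 + n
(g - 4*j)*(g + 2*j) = g^2 - 2*g*j - 8*j^2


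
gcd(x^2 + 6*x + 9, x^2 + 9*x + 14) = 1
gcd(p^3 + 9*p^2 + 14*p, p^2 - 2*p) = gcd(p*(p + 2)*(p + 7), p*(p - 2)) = p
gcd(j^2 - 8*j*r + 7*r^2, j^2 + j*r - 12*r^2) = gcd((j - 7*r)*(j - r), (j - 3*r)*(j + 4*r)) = 1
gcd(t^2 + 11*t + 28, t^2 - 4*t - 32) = t + 4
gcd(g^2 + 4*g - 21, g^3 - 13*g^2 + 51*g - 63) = g - 3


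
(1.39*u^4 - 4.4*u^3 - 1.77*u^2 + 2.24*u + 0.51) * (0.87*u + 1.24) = 1.2093*u^5 - 2.1044*u^4 - 6.9959*u^3 - 0.246*u^2 + 3.2213*u + 0.6324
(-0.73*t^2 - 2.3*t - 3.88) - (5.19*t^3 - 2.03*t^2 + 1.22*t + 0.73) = -5.19*t^3 + 1.3*t^2 - 3.52*t - 4.61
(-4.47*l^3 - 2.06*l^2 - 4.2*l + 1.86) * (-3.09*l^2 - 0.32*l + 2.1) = 13.8123*l^5 + 7.7958*l^4 + 4.2502*l^3 - 8.7294*l^2 - 9.4152*l + 3.906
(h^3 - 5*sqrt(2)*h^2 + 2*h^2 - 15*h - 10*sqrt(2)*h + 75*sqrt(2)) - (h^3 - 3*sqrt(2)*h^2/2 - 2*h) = -7*sqrt(2)*h^2/2 + 2*h^2 - 10*sqrt(2)*h - 13*h + 75*sqrt(2)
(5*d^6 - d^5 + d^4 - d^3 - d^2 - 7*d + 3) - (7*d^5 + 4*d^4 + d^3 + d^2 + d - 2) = 5*d^6 - 8*d^5 - 3*d^4 - 2*d^3 - 2*d^2 - 8*d + 5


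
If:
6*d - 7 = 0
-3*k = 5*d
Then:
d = 7/6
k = -35/18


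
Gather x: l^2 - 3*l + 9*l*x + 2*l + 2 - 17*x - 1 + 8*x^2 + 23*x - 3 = l^2 - l + 8*x^2 + x*(9*l + 6) - 2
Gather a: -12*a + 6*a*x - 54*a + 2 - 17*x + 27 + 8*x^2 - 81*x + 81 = a*(6*x - 66) + 8*x^2 - 98*x + 110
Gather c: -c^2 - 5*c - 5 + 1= -c^2 - 5*c - 4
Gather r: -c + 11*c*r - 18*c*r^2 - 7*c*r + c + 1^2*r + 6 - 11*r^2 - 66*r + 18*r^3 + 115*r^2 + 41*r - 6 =18*r^3 + r^2*(104 - 18*c) + r*(4*c - 24)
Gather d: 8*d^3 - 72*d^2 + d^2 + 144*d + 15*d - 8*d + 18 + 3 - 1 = 8*d^3 - 71*d^2 + 151*d + 20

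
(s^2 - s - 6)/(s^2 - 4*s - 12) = (s - 3)/(s - 6)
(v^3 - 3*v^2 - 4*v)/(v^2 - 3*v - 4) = v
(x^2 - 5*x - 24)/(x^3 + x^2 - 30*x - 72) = (x - 8)/(x^2 - 2*x - 24)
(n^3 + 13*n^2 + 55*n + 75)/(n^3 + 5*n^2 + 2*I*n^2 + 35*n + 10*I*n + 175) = (n^2 + 8*n + 15)/(n^2 + 2*I*n + 35)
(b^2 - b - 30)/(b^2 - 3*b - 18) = (b + 5)/(b + 3)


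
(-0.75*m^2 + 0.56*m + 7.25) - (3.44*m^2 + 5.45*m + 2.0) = -4.19*m^2 - 4.89*m + 5.25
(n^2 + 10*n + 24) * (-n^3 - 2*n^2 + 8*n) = -n^5 - 12*n^4 - 36*n^3 + 32*n^2 + 192*n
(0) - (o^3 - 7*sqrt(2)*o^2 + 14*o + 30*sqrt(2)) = -o^3 + 7*sqrt(2)*o^2 - 14*o - 30*sqrt(2)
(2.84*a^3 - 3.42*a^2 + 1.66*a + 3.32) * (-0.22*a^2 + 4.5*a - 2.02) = -0.6248*a^5 + 13.5324*a^4 - 21.492*a^3 + 13.648*a^2 + 11.5868*a - 6.7064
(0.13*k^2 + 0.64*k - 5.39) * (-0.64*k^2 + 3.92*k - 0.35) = -0.0832*k^4 + 0.1*k^3 + 5.9129*k^2 - 21.3528*k + 1.8865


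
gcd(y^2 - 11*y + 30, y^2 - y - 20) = y - 5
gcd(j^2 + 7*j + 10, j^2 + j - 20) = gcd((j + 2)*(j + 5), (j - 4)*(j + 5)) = j + 5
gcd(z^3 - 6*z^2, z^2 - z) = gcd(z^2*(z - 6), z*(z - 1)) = z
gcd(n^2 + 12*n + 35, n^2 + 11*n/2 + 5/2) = n + 5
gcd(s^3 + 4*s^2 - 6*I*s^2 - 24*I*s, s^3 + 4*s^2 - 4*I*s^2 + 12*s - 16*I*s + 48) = s^2 + s*(4 - 6*I) - 24*I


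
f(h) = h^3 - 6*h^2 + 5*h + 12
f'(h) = 3*h^2 - 12*h + 5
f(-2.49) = -53.09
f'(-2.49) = 53.48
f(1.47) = 9.56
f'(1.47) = -6.16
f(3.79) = -0.79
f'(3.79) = 2.61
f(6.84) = 85.50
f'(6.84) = 63.28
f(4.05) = 0.27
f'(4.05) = 5.61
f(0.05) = 12.24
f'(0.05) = 4.41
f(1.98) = 6.14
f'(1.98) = -7.00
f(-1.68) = -18.08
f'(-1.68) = 33.63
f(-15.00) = -4788.00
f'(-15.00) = 860.00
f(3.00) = 0.00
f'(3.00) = -4.00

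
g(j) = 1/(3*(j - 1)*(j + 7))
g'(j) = -1/(3*(j - 1)*(j + 7)^2) - 1/(3*(j - 1)^2*(j + 7))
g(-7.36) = 0.11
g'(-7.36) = 0.32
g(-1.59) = -0.02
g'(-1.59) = -0.00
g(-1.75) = -0.02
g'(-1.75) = -0.00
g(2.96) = 0.02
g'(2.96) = -0.01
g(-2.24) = -0.02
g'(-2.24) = -0.00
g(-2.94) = -0.02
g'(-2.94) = -0.00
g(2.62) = 0.02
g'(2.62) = -0.02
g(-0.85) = -0.03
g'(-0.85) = -0.01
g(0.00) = -0.05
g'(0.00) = -0.04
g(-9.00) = 0.02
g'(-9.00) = 0.01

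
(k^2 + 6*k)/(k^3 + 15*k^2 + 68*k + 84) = k/(k^2 + 9*k + 14)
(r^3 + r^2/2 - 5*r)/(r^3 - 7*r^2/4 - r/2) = 2*(2*r + 5)/(4*r + 1)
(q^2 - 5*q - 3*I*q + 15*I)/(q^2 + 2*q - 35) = (q - 3*I)/(q + 7)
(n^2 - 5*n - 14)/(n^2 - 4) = (n - 7)/(n - 2)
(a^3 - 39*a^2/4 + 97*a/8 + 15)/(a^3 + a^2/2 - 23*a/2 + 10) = (a^2 - 29*a/4 - 6)/(a^2 + 3*a - 4)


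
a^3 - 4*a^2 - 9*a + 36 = (a - 4)*(a - 3)*(a + 3)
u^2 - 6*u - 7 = (u - 7)*(u + 1)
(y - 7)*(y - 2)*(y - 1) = y^3 - 10*y^2 + 23*y - 14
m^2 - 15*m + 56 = (m - 8)*(m - 7)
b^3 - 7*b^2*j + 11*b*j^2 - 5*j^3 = (b - 5*j)*(b - j)^2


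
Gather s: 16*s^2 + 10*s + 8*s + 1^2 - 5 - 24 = 16*s^2 + 18*s - 28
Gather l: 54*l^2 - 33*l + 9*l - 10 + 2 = 54*l^2 - 24*l - 8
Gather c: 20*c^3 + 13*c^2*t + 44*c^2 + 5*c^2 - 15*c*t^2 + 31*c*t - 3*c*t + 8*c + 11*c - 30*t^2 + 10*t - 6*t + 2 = 20*c^3 + c^2*(13*t + 49) + c*(-15*t^2 + 28*t + 19) - 30*t^2 + 4*t + 2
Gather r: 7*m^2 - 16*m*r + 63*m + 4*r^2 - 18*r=7*m^2 + 63*m + 4*r^2 + r*(-16*m - 18)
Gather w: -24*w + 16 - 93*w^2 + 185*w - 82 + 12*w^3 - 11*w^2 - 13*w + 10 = 12*w^3 - 104*w^2 + 148*w - 56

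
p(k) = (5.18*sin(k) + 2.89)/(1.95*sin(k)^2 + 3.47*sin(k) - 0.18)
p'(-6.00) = -16.13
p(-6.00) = 4.61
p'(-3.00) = 23.81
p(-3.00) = -3.42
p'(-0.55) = -3.13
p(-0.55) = -0.12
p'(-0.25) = -10.08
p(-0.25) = -1.75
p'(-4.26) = 0.63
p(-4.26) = 1.67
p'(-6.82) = -3.23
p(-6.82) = -0.17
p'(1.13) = -0.61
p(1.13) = 1.66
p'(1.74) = 0.20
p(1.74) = 1.56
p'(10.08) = 2.52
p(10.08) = 0.17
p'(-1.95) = 1.15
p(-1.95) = 1.12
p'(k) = (-3.9*sin(k)*cos(k) - 3.47*cos(k))*(5.18*sin(k) + 2.89)/(1.95*sin(k)^2 + 3.47*sin(k) - 0.18)^2 + 5.18*cos(k)/(1.95*sin(k)^2 + 3.47*sin(k) - 0.18) = (-11.271*sin(k) + 5.0505*cos(2*k) - 16.0112)*cos(k)/(1.95*sin(k)^2 + 3.47*sin(k) - 0.18)^2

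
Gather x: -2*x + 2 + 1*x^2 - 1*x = x^2 - 3*x + 2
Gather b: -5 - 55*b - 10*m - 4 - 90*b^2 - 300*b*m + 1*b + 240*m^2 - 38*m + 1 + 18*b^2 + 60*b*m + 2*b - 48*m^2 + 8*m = -72*b^2 + b*(-240*m - 52) + 192*m^2 - 40*m - 8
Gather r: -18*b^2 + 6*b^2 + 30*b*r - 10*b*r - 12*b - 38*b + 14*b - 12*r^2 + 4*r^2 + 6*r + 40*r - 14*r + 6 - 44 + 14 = -12*b^2 - 36*b - 8*r^2 + r*(20*b + 32) - 24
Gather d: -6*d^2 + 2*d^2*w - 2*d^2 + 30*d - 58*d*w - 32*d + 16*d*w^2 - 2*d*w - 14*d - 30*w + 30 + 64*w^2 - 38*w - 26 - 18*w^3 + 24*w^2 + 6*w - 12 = d^2*(2*w - 8) + d*(16*w^2 - 60*w - 16) - 18*w^3 + 88*w^2 - 62*w - 8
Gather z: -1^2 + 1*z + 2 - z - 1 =0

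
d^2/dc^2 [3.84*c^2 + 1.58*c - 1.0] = 7.68000000000000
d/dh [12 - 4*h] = -4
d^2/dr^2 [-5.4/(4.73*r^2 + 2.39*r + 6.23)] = (241.62732*r^2 + 122.09076*r - 5.4*(9.46*r + 2.39)*(18.92*r + 4.78) + 318.25332)/(4.73*r^2 + 2.39*r + 6.23)^3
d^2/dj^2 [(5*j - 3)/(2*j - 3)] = 36/(2*j - 3)^3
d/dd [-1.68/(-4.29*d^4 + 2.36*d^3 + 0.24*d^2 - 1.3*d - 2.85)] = (-28.8288*d^3 + 11.8944*d^2 + 0.8064*d - 2.184)/(4.29*d^4 - 2.36*d^3 - 0.24*d^2 + 1.3*d + 2.85)^2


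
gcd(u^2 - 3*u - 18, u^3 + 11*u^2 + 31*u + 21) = u + 3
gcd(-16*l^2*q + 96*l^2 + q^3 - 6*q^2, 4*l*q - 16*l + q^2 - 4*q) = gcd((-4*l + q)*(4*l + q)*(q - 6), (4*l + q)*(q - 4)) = 4*l + q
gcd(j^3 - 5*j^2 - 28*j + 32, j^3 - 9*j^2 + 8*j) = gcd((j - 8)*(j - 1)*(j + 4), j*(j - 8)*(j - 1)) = j^2 - 9*j + 8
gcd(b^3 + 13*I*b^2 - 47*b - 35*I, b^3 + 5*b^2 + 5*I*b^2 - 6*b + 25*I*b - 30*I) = b + 5*I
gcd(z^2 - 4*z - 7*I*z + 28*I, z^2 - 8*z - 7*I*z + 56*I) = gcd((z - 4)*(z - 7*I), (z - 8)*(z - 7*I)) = z - 7*I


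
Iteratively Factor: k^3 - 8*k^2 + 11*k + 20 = (k - 4)*(k^2 - 4*k - 5) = (k - 4)*(k + 1)*(k - 5)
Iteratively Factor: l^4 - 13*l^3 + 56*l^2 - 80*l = (l - 4)*(l^3 - 9*l^2 + 20*l) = (l - 5)*(l - 4)*(l^2 - 4*l) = l*(l - 5)*(l - 4)*(l - 4)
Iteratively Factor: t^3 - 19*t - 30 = (t + 3)*(t^2 - 3*t - 10) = (t + 2)*(t + 3)*(t - 5)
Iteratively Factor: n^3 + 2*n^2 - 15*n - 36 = (n - 4)*(n^2 + 6*n + 9) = (n - 4)*(n + 3)*(n + 3)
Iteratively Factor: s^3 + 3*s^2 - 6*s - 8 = (s + 4)*(s^2 - s - 2) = (s + 1)*(s + 4)*(s - 2)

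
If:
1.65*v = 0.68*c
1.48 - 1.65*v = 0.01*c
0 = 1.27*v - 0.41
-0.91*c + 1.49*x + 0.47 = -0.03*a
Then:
No Solution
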